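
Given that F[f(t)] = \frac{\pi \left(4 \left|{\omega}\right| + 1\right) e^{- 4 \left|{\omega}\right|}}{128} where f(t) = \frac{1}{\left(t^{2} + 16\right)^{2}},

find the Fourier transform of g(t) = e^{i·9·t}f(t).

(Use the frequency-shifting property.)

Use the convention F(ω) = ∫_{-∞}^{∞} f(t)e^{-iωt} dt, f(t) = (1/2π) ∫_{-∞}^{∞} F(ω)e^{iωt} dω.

F[g](ω) = \frac{\pi \left(4 \left|{\omega - 9}\right| + 1\right) e^{- 4 \left|{\omega - 9}\right|}}{128}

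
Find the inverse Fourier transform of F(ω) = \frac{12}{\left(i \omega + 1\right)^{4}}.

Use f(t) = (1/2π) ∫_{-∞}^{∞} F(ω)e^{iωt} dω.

f(t) = 2 t^{3} e^{- t} u\left(t\right)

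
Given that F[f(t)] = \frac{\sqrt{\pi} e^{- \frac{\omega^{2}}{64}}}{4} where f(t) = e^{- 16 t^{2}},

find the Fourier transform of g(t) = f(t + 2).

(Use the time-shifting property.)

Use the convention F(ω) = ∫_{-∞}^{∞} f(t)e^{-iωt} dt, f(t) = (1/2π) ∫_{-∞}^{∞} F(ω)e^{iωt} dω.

F[g](ω) = \frac{\sqrt{\pi} e^{\frac{\omega \left(- \omega + 128 i\right)}{64}}}{4}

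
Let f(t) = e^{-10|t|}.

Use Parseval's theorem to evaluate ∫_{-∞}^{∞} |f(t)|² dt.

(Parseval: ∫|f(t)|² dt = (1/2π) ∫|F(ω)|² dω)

∫|f(t)|² dt = \frac{1}{10}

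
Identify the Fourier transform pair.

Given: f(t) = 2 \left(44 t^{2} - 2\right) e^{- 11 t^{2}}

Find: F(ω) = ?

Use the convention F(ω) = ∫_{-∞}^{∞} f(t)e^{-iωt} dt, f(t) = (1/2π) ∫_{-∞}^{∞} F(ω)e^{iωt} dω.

F(ω) = - \frac{2 \sqrt{11} \sqrt{\pi} \omega^{2} e^{- \frac{\omega^{2}}{44}}}{121}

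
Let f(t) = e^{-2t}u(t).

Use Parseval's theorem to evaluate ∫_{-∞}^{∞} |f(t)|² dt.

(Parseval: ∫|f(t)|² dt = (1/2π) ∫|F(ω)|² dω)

∫|f(t)|² dt = \frac{1}{4}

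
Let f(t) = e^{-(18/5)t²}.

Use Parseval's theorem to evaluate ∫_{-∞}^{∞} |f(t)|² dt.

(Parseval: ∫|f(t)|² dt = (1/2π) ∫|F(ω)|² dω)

∫|f(t)|² dt = \frac{\sqrt{5} \sqrt{\pi}}{6}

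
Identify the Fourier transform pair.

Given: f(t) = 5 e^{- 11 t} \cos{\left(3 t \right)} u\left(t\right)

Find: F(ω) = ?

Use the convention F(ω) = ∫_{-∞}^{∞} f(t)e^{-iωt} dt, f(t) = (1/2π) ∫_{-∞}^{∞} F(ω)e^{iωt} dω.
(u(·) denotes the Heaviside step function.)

F(ω) = \frac{5 \left(i \omega + 11\right)}{\left(i \omega + 11\right)^{2} + 9}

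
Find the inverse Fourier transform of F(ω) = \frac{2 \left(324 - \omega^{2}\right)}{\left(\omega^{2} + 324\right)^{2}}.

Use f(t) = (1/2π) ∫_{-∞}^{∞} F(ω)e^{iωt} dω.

f(t) = e^{- 18 \left|{t}\right|} \left|{t}\right|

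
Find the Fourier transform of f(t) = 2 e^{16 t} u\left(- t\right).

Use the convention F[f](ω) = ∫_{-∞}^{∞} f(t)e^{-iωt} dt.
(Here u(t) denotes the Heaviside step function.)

F(ω) = - \frac{2}{i \omega - 16}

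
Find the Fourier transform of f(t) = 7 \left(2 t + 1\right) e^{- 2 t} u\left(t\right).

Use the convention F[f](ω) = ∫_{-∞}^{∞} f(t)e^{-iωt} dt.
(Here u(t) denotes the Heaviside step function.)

F(ω) = \frac{7 \left(- i \omega - 4\right)}{\omega^{2} - 4 i \omega - 4}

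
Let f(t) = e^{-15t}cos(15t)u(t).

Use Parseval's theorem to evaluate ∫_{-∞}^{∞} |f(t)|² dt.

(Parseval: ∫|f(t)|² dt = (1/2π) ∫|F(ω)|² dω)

∫|f(t)|² dt = \frac{1}{40}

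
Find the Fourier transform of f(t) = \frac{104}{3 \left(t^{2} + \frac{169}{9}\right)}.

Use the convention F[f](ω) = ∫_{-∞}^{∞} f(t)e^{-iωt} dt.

F(ω) = 8 \pi e^{- \frac{13 \left|{\omega}\right|}{3}}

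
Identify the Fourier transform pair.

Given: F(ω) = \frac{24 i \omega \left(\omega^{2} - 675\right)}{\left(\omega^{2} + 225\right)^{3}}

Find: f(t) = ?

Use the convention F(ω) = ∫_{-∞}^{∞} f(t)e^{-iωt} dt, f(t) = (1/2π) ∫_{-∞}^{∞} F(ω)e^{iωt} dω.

f(t) = 6 t e^{- 15 \left|{t}\right|} \left|{t}\right|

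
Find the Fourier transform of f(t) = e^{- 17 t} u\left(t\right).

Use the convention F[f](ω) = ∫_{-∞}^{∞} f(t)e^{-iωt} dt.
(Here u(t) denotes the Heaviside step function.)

F(ω) = \frac{1}{i \omega + 17}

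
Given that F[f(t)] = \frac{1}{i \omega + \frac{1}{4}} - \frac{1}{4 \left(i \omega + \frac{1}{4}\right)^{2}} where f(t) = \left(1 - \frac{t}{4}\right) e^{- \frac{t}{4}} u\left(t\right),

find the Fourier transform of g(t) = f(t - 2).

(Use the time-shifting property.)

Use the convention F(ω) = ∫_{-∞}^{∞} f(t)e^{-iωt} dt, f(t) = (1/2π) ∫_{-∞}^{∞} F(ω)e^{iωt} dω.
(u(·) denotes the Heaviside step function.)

F[g](ω) = \frac{16 i \omega e^{- 2 i \omega}}{- 16 \omega^{2} + 8 i \omega + 1}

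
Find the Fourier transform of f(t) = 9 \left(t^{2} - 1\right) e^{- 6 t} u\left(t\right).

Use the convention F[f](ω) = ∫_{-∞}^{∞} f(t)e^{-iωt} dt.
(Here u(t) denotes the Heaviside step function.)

F(ω) = \frac{9 \left(2 i \omega - \left(i \omega + 6\right)^{3} + 12\right)}{\left(i \omega + 6\right)^{4}}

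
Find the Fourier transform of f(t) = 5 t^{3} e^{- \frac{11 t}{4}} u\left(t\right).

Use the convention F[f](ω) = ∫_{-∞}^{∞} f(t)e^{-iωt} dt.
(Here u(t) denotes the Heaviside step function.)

F(ω) = \frac{7680}{\left(4 i \omega + 11\right)^{4}}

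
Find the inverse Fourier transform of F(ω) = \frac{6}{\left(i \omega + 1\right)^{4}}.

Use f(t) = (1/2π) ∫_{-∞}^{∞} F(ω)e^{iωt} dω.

f(t) = t^{3} e^{- t} u\left(t\right)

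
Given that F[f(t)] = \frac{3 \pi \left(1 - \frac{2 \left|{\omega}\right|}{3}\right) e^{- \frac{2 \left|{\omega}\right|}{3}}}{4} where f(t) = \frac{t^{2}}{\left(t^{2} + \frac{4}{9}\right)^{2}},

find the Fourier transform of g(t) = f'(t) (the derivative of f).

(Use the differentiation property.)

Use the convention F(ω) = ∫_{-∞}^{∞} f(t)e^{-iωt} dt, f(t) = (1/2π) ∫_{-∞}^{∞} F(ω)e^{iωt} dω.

F[g](ω) = \frac{i \pi \omega \left(3 - 2 \left|{\omega}\right|\right) e^{- \frac{2 \left|{\omega}\right|}{3}}}{4}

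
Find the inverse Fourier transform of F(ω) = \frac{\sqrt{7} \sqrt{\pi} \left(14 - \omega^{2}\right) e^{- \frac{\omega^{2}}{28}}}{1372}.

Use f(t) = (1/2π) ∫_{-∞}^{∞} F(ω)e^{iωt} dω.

f(t) = t^{2} e^{- 7 t^{2}}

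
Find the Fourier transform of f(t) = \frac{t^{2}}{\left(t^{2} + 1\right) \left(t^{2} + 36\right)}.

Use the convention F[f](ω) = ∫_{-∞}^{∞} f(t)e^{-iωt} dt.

F(ω) = \frac{\pi \left(6 - e^{5 \left|{\omega}\right|}\right) e^{- 6 \left|{\omega}\right|}}{35}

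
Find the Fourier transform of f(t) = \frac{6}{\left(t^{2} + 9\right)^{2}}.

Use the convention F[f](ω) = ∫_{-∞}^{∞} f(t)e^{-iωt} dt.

F(ω) = \frac{\pi \left(3 \left|{\omega}\right| + 1\right) e^{- 3 \left|{\omega}\right|}}{9}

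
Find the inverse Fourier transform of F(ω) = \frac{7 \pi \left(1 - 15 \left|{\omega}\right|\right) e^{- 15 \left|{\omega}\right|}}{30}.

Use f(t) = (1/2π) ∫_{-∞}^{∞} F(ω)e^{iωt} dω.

f(t) = \frac{7 t^{2}}{\left(t^{2} + 225\right)^{2}}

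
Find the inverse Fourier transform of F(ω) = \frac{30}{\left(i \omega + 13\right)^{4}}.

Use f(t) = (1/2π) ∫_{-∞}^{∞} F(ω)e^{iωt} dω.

f(t) = 5 t^{3} e^{- 13 t} u\left(t\right)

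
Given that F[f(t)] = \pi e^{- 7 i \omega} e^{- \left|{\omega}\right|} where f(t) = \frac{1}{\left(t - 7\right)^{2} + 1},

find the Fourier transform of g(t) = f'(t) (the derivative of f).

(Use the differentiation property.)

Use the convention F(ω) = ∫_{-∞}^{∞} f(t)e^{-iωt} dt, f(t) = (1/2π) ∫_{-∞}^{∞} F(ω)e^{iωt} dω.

F[g](ω) = i \pi \omega e^{- 7 i \omega - \left|{\omega}\right|}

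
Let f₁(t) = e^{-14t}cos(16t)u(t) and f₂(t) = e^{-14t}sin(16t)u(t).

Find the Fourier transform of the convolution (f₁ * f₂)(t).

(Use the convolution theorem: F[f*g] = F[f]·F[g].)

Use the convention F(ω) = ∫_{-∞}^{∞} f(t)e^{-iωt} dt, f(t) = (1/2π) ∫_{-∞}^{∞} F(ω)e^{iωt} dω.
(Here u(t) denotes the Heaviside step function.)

F[f₁*f₂](ω) = \frac{16 \left(i \omega + 14\right)}{\left(\left(i \omega + 14\right)^{2} + 256\right)^{2}}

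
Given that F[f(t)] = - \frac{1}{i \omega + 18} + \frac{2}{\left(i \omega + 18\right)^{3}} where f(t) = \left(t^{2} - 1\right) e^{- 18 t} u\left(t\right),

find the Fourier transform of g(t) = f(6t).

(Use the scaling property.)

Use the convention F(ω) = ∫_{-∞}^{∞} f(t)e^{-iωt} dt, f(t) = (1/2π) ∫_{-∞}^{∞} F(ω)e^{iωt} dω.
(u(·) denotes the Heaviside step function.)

F[g](ω) = \frac{72 i \omega - \left(i \omega + 108\right)^{3} + 7776}{\left(i \omega + 108\right)^{4}}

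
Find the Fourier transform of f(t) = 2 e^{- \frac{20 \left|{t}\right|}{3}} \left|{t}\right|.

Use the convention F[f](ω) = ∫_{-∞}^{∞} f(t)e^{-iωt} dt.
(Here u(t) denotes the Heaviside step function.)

F(ω) = \frac{36 \left(400 - 9 \omega^{2}\right)}{\left(9 \omega^{2} + 400\right)^{2}}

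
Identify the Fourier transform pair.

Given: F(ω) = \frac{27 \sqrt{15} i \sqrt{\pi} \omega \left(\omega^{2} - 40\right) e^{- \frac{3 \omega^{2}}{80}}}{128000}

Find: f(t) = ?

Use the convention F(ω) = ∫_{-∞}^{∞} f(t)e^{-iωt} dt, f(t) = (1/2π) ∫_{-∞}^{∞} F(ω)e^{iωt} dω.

f(t) = 5 t^{3} e^{- \frac{20 t^{2}}{3}}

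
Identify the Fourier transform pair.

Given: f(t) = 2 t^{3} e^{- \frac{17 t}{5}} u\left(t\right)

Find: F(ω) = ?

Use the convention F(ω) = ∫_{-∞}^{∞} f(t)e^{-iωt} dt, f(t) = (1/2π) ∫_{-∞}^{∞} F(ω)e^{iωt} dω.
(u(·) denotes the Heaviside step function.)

F(ω) = \frac{7500}{\left(5 i \omega + 17\right)^{4}}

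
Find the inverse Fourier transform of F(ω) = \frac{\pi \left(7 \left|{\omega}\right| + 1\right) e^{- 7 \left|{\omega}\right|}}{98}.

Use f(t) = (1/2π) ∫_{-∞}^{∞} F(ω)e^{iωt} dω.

f(t) = \frac{7}{\left(t^{2} + 49\right)^{2}}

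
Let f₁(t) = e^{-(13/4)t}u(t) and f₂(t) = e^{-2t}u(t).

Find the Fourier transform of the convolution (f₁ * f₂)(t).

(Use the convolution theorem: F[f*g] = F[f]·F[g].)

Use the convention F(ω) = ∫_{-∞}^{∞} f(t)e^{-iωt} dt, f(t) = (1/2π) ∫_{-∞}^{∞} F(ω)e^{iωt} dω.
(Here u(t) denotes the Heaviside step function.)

F[f₁*f₂](ω) = \frac{4}{\left(i \omega + 2\right) \left(4 i \omega + 13\right)}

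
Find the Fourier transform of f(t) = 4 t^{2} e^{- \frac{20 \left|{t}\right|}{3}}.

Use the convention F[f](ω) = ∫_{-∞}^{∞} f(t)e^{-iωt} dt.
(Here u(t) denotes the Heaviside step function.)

F(ω) = \frac{8640 \left(400 - 27 \omega^{2}\right)}{\left(9 \omega^{2} + 400\right)^{3}}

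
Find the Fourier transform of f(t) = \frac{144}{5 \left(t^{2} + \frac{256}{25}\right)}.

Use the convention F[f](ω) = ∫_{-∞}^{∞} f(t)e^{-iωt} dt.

F(ω) = 9 \pi e^{- \frac{16 \left|{\omega}\right|}{5}}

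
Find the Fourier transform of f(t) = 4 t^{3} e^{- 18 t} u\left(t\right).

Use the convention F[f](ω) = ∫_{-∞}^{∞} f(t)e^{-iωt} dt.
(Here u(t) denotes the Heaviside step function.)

F(ω) = \frac{24}{\left(i \omega + 18\right)^{4}}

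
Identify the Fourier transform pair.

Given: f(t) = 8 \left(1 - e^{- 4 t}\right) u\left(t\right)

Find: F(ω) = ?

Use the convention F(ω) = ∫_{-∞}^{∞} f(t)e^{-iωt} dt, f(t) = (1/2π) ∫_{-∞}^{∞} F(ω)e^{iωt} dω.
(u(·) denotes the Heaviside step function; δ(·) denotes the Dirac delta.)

F(ω) = 8 \pi \delta\left(\omega\right) - \frac{32 i}{\omega \left(i \omega + 4\right)}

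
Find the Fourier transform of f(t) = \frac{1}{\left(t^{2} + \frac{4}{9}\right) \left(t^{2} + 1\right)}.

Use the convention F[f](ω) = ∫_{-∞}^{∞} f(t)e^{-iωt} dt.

F(ω) = - \frac{9 \pi e^{- \left|{\omega}\right|}}{5} + \frac{27 \pi e^{- \frac{2 \left|{\omega}\right|}{3}}}{10}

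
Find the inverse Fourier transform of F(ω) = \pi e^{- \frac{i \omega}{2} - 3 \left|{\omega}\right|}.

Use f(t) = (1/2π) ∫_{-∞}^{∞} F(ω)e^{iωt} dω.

f(t) = \frac{3}{\left(t - \frac{1}{2}\right)^{2} + 9}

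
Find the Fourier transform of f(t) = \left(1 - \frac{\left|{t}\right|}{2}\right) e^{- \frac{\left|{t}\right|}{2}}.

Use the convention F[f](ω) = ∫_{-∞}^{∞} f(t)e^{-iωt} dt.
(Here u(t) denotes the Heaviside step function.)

F(ω) = \frac{32 \omega^{2}}{\left(4 \omega^{2} + 1\right)^{2}}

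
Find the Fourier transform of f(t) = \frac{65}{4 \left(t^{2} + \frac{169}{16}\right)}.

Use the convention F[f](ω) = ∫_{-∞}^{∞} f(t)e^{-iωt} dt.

F(ω) = 5 \pi e^{- \frac{13 \left|{\omega}\right|}{4}}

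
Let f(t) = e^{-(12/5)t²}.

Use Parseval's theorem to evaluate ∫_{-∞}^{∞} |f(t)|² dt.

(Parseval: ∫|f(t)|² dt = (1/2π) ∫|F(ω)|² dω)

∫|f(t)|² dt = \frac{\sqrt{30} \sqrt{\pi}}{12}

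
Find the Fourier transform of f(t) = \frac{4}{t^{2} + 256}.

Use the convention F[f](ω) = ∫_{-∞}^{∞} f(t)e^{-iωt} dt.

F(ω) = \frac{\pi e^{- 16 \left|{\omega}\right|}}{4}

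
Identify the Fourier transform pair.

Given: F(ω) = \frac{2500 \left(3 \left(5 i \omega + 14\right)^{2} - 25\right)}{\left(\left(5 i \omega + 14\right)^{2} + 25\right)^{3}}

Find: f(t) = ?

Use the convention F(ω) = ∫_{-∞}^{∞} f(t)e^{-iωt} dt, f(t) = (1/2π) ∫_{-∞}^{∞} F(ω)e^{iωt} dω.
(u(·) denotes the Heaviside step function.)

f(t) = 2 t^{2} e^{- \frac{14 t}{5}} \sin{\left(t \right)} u\left(t\right)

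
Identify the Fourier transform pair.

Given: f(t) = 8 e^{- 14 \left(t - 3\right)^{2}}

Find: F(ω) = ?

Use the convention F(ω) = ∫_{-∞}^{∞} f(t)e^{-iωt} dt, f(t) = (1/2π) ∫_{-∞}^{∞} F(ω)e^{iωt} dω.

F(ω) = \frac{4 \sqrt{14} \sqrt{\pi} e^{- \frac{\omega \left(\omega + 168 i\right)}{56}}}{7}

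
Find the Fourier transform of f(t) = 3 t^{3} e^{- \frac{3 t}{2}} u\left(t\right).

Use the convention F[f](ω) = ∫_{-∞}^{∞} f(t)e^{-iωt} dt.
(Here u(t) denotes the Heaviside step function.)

F(ω) = \frac{288}{\left(2 i \omega + 3\right)^{4}}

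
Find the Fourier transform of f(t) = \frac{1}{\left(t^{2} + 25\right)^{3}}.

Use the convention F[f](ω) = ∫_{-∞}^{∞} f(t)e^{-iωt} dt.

F(ω) = \frac{\pi \left(25 \omega^{2} + 15 \left|{\omega}\right| + 3\right) e^{- 5 \left|{\omega}\right|}}{25000}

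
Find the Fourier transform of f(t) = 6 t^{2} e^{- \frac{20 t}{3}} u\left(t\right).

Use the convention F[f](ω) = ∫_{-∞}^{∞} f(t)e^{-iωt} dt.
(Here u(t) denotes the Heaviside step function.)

F(ω) = \frac{324}{\left(3 i \omega + 20\right)^{3}}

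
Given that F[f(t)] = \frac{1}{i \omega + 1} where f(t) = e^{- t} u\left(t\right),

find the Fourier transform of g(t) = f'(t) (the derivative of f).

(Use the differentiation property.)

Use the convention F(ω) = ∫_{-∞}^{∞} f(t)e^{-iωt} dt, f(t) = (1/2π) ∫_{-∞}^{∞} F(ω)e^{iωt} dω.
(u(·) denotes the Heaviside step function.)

F[g](ω) = \frac{\omega}{\omega - i}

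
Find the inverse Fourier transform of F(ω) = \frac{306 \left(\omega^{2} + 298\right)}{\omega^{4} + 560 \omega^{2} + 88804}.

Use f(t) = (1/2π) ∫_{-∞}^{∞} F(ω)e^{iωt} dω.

f(t) = 9 e^{- 17 \left|{t}\right|} \cos{\left(3 \left|{t}\right| \right)}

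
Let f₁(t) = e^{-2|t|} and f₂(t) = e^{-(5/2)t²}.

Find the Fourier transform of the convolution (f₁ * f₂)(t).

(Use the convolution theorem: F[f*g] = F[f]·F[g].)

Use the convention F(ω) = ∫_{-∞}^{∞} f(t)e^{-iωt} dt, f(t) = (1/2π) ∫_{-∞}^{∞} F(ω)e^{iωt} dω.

F[f₁*f₂](ω) = \frac{4 \sqrt{10} \sqrt{\pi} e^{- \frac{\omega^{2}}{10}}}{5 \left(\omega^{2} + 4\right)}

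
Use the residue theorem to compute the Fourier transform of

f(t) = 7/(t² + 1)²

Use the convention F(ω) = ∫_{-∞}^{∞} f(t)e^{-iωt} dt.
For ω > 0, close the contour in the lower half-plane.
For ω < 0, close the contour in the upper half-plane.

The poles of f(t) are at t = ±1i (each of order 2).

Let g(z) = f(z)e^{-iωz}; for large |z| the factor e^{-iωz} decays in the lower half-plane when ω > 0 and in the upper half-plane when ω < 0.

Case ω > 0 (lower half-plane, clockwise contour ⇒ F(ω) = -2πi·ΣRes):
  Res_{z = - i} g(z) = \frac{7 i \left(\omega + 1\right) e^{- \omega}}{4} (pole of order 2)
  F(ω) = -2πi·ΣRes = \frac{7 \pi \left(\omega + 1\right) e^{- \omega}}{2}

Case ω < 0 (upper half-plane, counterclockwise contour ⇒ F(ω) = +2πi·ΣRes):
  Res_{z = i} g(z) = \frac{7 i \left(\omega - 1\right) e^{\omega}}{4} (pole of order 2)
  F(ω) = 2πi·ΣRes = \frac{7 \pi \left(1 - \omega\right) e^{\omega}}{2}

Both cases combine into a single formula in |ω|:

F(ω) = \frac{7 \pi \left(\left|{\omega}\right| + 1\right) e^{- \left|{\omega}\right|}}{2}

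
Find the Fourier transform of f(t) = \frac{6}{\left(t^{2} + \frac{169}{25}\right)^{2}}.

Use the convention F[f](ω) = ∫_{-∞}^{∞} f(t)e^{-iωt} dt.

F(ω) = \frac{75 \pi \left(13 \left|{\omega}\right| + 5\right) e^{- \frac{13 \left|{\omega}\right|}{5}}}{2197}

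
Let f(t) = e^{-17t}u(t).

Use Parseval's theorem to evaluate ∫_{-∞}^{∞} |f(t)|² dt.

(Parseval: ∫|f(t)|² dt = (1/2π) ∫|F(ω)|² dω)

∫|f(t)|² dt = \frac{1}{34}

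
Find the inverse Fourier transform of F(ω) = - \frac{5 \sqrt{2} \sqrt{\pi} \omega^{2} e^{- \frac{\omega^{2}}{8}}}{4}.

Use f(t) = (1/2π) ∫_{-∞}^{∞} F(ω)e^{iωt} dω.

f(t) = 5 \left(8 t^{2} - 2\right) e^{- 2 t^{2}}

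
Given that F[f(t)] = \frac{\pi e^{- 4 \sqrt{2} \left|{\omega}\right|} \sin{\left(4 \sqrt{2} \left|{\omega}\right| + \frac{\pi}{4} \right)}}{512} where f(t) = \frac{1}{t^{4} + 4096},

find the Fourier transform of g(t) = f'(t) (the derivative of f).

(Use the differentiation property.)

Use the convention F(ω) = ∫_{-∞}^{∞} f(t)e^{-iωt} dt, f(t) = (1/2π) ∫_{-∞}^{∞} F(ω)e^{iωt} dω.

F[g](ω) = \frac{i \pi \omega e^{- 4 \sqrt{2} \left|{\omega}\right|} \sin{\left(4 \sqrt{2} \left|{\omega}\right| + \frac{\pi}{4} \right)}}{512}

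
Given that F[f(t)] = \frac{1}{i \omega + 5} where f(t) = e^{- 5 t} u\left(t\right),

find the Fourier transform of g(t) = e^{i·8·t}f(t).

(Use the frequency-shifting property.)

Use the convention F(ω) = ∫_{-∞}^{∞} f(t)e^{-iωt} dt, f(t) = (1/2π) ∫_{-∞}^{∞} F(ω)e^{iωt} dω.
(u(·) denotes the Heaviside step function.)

F[g](ω) = \frac{1}{i \left(\omega - 8\right) + 5}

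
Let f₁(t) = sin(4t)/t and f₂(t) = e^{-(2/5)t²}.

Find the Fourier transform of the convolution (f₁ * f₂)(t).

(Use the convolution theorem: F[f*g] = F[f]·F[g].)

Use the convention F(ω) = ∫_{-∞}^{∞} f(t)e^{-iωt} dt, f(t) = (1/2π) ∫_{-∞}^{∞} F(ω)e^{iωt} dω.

F[f₁*f₂](ω) = \begin{cases} \frac{\sqrt{10} \pi^{\frac{3}{2}} e^{- \frac{5 \omega^{2}}{8}}}{2} & \text{for}\: \omega > -4 \wedge \omega < 4 \\0 & \text{otherwise} \end{cases}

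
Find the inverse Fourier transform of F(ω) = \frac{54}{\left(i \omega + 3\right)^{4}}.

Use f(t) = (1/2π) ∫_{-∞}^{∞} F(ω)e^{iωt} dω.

f(t) = 9 t^{3} e^{- 3 t} u\left(t\right)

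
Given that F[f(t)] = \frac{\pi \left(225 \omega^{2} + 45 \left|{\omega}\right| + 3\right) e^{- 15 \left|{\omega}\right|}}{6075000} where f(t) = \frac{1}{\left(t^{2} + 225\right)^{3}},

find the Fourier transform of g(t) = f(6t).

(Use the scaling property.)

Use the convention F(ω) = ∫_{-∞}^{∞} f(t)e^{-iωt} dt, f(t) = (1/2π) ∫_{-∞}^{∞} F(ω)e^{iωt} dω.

F[g](ω) = \frac{\pi \left(25 \omega^{2} + 30 \left|{\omega}\right| + 12\right) e^{- \frac{5 \left|{\omega}\right|}{2}}}{145800000}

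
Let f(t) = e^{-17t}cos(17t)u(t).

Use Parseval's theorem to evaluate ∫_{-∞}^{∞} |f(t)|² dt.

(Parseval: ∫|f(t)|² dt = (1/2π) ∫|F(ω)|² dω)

∫|f(t)|² dt = \frac{3}{136}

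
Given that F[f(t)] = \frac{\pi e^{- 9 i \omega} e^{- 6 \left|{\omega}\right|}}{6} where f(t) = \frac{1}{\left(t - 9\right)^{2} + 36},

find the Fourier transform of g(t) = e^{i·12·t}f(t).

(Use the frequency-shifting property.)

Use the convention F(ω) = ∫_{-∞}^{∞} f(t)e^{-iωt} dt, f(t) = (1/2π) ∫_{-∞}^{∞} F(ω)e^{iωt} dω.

F[g](ω) = \frac{\pi e^{- 9 i \left(\omega - 12\right) - 6 \left|{\omega - 12}\right|}}{6}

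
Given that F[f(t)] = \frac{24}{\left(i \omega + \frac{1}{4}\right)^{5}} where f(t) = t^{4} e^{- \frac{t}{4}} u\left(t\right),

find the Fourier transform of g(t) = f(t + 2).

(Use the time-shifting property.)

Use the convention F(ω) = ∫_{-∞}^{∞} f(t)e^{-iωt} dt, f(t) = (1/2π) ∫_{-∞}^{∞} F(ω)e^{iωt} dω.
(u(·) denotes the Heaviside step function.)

F[g](ω) = \frac{24576 e^{2 i \omega}}{\left(4 i \omega + 1\right)^{5}}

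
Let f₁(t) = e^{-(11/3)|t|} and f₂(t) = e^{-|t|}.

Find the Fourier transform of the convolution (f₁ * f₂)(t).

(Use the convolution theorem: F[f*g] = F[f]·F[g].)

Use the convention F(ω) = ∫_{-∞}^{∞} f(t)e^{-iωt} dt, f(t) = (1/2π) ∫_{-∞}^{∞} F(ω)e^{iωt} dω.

F[f₁*f₂](ω) = \frac{132}{\left(\omega^{2} + 1\right) \left(9 \omega^{2} + 121\right)}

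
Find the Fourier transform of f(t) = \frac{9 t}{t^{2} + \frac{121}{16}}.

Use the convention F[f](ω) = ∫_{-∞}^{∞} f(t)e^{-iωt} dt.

F(ω) = - 9 i \pi e^{- \frac{11 \left|{\omega}\right|}{4}} \operatorname{sign}{\left(\omega \right)}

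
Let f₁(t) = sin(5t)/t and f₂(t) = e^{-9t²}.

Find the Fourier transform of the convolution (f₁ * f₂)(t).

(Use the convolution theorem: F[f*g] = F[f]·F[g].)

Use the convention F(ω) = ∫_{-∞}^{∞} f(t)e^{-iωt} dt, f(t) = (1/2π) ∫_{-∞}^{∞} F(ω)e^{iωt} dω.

F[f₁*f₂](ω) = \begin{cases} \frac{\pi^{\frac{3}{2}} e^{- \frac{\omega^{2}}{36}}}{3} & \text{for}\: \omega > -5 \wedge \omega < 5 \\0 & \text{otherwise} \end{cases}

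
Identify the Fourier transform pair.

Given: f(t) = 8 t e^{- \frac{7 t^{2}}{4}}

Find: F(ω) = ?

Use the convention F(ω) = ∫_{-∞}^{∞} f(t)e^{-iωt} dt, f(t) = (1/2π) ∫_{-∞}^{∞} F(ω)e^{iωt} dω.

F(ω) = - \frac{32 \sqrt{7} i \sqrt{\pi} \omega e^{- \frac{\omega^{2}}{7}}}{49}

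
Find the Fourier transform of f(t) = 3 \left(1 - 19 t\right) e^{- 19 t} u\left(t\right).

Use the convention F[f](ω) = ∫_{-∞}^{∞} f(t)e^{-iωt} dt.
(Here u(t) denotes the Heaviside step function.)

F(ω) = \frac{3 i \omega}{- \omega^{2} + 38 i \omega + 361}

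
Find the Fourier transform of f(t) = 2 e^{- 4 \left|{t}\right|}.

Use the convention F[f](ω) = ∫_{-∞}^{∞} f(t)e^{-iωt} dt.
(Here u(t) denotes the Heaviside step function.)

F(ω) = \frac{16}{\omega^{2} + 16}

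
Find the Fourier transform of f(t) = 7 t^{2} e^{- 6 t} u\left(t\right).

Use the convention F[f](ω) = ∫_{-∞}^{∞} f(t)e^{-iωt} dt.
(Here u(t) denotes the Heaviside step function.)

F(ω) = \frac{14}{\left(i \omega + 6\right)^{3}}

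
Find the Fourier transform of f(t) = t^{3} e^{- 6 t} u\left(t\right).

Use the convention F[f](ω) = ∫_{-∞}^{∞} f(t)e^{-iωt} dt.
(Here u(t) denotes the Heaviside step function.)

F(ω) = \frac{6}{\left(i \omega + 6\right)^{4}}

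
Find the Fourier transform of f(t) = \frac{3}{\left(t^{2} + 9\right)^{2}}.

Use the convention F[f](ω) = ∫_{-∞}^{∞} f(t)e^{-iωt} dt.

F(ω) = \frac{\pi \left(3 \left|{\omega}\right| + 1\right) e^{- 3 \left|{\omega}\right|}}{18}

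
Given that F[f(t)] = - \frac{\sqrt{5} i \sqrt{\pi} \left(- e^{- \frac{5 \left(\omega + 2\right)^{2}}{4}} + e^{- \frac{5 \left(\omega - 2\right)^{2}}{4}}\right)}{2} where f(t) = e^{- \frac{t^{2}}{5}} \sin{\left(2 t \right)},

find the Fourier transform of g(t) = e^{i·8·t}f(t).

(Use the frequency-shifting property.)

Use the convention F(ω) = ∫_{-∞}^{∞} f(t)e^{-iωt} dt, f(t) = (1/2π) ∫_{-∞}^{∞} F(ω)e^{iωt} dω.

F[g](ω) = \frac{\sqrt{5} i \sqrt{\pi} \left(- e^{10 \omega} + e^{80}\right) e^{- \frac{5 \omega^{2}}{4} + 15 \omega - 125}}{2}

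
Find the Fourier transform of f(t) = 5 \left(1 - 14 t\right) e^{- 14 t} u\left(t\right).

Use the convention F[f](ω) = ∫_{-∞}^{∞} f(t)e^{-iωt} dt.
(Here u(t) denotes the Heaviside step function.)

F(ω) = \frac{5 i \omega}{- \omega^{2} + 28 i \omega + 196}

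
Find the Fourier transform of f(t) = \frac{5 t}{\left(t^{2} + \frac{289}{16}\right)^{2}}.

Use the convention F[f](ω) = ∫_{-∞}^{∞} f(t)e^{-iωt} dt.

F(ω) = - \frac{10 i \pi \omega e^{- \frac{17 \left|{\omega}\right|}{4}}}{17}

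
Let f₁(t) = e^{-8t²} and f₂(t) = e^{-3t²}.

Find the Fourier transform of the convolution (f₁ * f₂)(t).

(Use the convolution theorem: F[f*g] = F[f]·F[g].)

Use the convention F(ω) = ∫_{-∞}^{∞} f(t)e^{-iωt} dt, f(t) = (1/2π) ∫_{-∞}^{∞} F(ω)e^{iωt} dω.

F[f₁*f₂](ω) = \frac{\sqrt{6} \pi e^{- \frac{11 \omega^{2}}{96}}}{12}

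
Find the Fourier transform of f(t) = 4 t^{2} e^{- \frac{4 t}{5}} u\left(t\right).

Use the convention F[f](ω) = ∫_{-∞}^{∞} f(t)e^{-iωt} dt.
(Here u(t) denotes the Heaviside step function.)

F(ω) = \frac{1000}{\left(5 i \omega + 4\right)^{3}}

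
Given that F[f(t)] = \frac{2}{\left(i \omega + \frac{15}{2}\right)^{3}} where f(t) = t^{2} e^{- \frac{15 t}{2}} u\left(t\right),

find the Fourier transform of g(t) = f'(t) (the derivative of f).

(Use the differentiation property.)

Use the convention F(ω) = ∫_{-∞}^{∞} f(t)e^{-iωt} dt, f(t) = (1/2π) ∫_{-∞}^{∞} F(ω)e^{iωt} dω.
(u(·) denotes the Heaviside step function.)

F[g](ω) = \frac{16 i \omega}{\left(2 i \omega + 15\right)^{3}}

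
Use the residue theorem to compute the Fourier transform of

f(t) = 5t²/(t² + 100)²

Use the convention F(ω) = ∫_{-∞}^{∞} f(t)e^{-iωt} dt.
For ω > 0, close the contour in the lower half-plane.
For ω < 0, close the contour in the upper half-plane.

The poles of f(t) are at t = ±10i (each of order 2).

Let g(z) = f(z)e^{-iωz}; for large |z| the factor e^{-iωz} decays in the lower half-plane when ω > 0 and in the upper half-plane when ω < 0.

Case ω > 0 (lower half-plane, clockwise contour ⇒ F(ω) = -2πi·ΣRes):
  Res_{z = - 10 i} g(z) = \frac{i \left(1 - 10 \omega\right) e^{- 10 \omega}}{8} (pole of order 2)
  F(ω) = -2πi·ΣRes = \frac{\pi \left(1 - 10 \omega\right) e^{- 10 \omega}}{4}

Case ω < 0 (upper half-plane, counterclockwise contour ⇒ F(ω) = +2πi·ΣRes):
  Res_{z = 10 i} g(z) = \frac{i \left(- 10 \omega - 1\right) e^{10 \omega}}{8} (pole of order 2)
  F(ω) = 2πi·ΣRes = \frac{\pi \left(10 \omega + 1\right) e^{10 \omega}}{4}

Both cases combine into a single formula in |ω|:

F(ω) = \frac{\pi \left(1 - 10 \left|{\omega}\right|\right) e^{- 10 \left|{\omega}\right|}}{4}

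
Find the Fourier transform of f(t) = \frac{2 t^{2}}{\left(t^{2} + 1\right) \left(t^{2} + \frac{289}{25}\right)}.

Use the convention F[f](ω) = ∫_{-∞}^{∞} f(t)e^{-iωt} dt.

F(ω) = - \frac{25 \pi e^{- \left|{\omega}\right|}}{132} + \frac{85 \pi e^{- \frac{17 \left|{\omega}\right|}{5}}}{132}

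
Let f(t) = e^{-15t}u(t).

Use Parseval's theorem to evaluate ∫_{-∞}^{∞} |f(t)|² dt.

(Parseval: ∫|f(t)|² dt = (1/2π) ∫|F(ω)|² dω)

∫|f(t)|² dt = \frac{1}{30}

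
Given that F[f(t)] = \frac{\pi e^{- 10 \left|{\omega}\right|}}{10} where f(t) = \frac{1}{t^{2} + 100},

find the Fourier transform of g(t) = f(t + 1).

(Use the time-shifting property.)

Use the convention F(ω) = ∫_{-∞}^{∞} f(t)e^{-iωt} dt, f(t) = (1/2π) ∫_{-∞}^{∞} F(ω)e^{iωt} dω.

F[g](ω) = \frac{\pi e^{i \omega - 10 \left|{\omega}\right|}}{10}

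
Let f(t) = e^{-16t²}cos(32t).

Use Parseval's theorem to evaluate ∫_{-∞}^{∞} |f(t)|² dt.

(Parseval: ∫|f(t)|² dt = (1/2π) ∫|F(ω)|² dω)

∫|f(t)|² dt = \frac{\sqrt{2} \sqrt{\pi} \left(1 + e^{32}\right)}{16 e^{32}}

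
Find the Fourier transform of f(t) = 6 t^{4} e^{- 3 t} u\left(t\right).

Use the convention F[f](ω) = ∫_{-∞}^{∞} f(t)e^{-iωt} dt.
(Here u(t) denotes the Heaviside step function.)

F(ω) = \frac{144}{\left(i \omega + 3\right)^{5}}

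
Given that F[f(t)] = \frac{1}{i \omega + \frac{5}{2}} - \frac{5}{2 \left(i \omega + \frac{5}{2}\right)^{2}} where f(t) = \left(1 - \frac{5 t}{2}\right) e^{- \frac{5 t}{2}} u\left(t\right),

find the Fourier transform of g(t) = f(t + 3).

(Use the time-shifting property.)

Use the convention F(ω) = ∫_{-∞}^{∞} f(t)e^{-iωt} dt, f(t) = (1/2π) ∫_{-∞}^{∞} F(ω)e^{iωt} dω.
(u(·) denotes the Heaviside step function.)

F[g](ω) = \frac{4 i \omega e^{3 i \omega}}{- 4 \omega^{2} + 20 i \omega + 25}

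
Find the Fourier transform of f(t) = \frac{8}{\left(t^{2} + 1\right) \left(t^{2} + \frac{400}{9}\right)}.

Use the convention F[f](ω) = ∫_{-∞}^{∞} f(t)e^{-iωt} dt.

F(ω) = \frac{72 \pi e^{- \left|{\omega}\right|}}{391} - \frac{54 \pi e^{- \frac{20 \left|{\omega}\right|}{3}}}{1955}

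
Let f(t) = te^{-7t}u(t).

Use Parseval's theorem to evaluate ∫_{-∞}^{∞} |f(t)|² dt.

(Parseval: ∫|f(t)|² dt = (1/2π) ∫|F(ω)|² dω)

∫|f(t)|² dt = \frac{1}{1372}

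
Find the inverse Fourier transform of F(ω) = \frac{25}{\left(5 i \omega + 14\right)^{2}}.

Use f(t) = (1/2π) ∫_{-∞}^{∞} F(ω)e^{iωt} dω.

f(t) = t e^{- \frac{14 t}{5}} u\left(t\right)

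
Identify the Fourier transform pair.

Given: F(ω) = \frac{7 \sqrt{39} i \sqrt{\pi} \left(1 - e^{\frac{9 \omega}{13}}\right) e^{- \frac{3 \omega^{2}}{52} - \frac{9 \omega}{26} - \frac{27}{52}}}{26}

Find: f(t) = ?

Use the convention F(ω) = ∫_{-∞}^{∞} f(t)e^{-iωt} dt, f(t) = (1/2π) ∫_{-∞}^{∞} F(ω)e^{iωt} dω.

f(t) = 7 e^{- \frac{13 t^{2}}{3}} \sin{\left(3 t \right)}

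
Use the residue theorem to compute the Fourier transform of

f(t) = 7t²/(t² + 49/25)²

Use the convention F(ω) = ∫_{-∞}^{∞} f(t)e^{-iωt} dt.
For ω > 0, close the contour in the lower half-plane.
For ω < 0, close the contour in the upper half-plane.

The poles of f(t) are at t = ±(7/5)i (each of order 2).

Let g(z) = f(z)e^{-iωz}; for large |z| the factor e^{-iωz} decays in the lower half-plane when ω > 0 and in the upper half-plane when ω < 0.

Case ω > 0 (lower half-plane, clockwise contour ⇒ F(ω) = -2πi·ΣRes):
  Res_{z = - \frac{7 i}{5}} g(z) = \frac{i \left(5 - 7 \omega\right) e^{- \frac{7 \omega}{5}}}{4} (pole of order 2)
  F(ω) = -2πi·ΣRes = \frac{\pi \left(5 - 7 \omega\right) e^{- \frac{7 \omega}{5}}}{2}

Case ω < 0 (upper half-plane, counterclockwise contour ⇒ F(ω) = +2πi·ΣRes):
  Res_{z = \frac{7 i}{5}} g(z) = \frac{i \left(- 7 \omega - 5\right) e^{\frac{7 \omega}{5}}}{4} (pole of order 2)
  F(ω) = 2πi·ΣRes = \frac{\pi \left(7 \omega + 5\right) e^{\frac{7 \omega}{5}}}{2}

Both cases combine into a single formula in |ω|:

F(ω) = \frac{\pi \left(5 - 7 \left|{\omega}\right|\right) e^{- \frac{7 \left|{\omega}\right|}{5}}}{2}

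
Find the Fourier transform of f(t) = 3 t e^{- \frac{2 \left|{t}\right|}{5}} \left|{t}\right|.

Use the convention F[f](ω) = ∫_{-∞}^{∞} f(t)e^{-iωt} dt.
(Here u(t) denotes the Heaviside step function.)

F(ω) = \frac{7500 i \omega \left(25 \omega^{2} - 12\right)}{\left(25 \omega^{2} + 4\right)^{3}}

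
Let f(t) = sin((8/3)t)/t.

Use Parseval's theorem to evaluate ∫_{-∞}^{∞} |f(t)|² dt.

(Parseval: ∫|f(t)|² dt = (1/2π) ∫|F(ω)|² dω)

∫|f(t)|² dt = \frac{8 \pi}{3}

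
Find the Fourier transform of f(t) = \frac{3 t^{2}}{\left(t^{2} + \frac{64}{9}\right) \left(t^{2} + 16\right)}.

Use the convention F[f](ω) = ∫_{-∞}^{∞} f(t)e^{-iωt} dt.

F(ω) = \frac{27 \pi e^{- 4 \left|{\omega}\right|}}{20} - \frac{9 \pi e^{- \frac{8 \left|{\omega}\right|}{3}}}{10}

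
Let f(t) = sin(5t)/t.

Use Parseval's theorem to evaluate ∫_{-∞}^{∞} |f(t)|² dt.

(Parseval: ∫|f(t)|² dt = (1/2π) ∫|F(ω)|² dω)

∫|f(t)|² dt = 5 \pi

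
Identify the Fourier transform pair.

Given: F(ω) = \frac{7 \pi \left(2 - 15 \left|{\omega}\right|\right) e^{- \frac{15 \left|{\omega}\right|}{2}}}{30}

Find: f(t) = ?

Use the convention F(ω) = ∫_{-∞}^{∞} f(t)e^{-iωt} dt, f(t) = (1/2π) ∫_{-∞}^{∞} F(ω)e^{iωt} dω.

f(t) = \frac{7 t^{2}}{\left(t^{2} + \frac{225}{4}\right)^{2}}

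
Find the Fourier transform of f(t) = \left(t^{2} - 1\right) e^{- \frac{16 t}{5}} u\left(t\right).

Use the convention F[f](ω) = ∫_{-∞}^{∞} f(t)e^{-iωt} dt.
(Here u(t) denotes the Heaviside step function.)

F(ω) = \frac{5 \left(250 i \omega - \left(5 i \omega + 16\right)^{3} + 800\right)}{\left(5 i \omega + 16\right)^{4}}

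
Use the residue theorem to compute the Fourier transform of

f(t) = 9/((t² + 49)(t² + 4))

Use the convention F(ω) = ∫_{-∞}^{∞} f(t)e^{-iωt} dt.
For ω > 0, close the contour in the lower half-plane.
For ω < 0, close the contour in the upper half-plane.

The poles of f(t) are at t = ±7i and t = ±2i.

Let g(z) = f(z)e^{-iωz}; for large |z| the factor e^{-iωz} decays in the lower half-plane when ω > 0 and in the upper half-plane when ω < 0.

Case ω > 0 (lower half-plane, clockwise contour ⇒ F(ω) = -2πi·ΣRes):
  Res_{z = - 7 i} g(z) = - \frac{i e^{- 7 \omega}}{70}
  Res_{z = - 2 i} g(z) = \frac{i e^{- 2 \omega}}{20}
  F(ω) = -2πi·ΣRes = \frac{\pi \left(7 e^{5 \omega} - 2\right) e^{- 7 \omega}}{70}

Case ω < 0 (upper half-plane, counterclockwise contour ⇒ F(ω) = +2πi·ΣRes):
  Res_{z = 7 i} g(z) = \frac{i e^{7 \omega}}{70}
  Res_{z = 2 i} g(z) = - \frac{i e^{2 \omega}}{20}
  F(ω) = 2πi·ΣRes = \frac{\pi \left(7 - 2 e^{5 \omega}\right) e^{2 \omega}}{70}

Both cases combine into a single formula in |ω|:

F(ω) = \frac{\pi \left(7 e^{5 \left|{\omega}\right|} - 2\right) e^{- 7 \left|{\omega}\right|}}{70}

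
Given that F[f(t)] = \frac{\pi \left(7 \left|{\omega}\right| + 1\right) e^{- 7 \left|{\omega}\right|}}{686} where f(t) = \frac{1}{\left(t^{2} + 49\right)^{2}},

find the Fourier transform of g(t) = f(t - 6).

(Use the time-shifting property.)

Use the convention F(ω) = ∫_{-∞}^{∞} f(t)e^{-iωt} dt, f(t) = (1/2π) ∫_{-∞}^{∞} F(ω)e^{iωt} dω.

F[g](ω) = \frac{\pi \left(7 \left|{\omega}\right| + 1\right) e^{- 6 i \omega - 7 \left|{\omega}\right|}}{686}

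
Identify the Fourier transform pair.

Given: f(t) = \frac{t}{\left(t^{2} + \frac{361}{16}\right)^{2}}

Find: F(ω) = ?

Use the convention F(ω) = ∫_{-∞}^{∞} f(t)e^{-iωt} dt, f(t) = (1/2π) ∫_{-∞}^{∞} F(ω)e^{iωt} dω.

F(ω) = - \frac{2 i \pi \omega e^{- \frac{19 \left|{\omega}\right|}{4}}}{19}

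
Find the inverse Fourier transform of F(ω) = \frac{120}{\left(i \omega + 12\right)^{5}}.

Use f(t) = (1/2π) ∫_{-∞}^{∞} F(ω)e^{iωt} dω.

f(t) = 5 t^{4} e^{- 12 t} u\left(t\right)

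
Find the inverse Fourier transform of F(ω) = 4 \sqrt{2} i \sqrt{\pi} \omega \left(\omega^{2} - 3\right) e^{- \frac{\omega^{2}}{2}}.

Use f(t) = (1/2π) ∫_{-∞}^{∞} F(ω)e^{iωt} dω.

f(t) = 4 t^{3} e^{- \frac{t^{2}}{2}}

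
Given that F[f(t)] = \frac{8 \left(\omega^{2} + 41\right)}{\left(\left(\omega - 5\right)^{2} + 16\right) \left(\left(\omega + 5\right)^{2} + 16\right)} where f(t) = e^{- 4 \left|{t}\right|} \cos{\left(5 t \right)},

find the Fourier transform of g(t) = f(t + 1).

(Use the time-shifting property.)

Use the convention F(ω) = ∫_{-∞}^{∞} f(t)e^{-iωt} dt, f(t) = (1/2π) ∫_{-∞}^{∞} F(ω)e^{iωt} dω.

F[g](ω) = \frac{8 \left(\omega^{2} + 41\right) e^{i \omega}}{\omega^{4} - 18 \omega^{2} + 1681}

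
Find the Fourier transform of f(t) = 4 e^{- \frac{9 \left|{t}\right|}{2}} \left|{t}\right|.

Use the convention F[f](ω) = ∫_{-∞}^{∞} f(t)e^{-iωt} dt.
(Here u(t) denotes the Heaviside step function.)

F(ω) = \frac{32 \left(81 - 4 \omega^{2}\right)}{\left(4 \omega^{2} + 81\right)^{2}}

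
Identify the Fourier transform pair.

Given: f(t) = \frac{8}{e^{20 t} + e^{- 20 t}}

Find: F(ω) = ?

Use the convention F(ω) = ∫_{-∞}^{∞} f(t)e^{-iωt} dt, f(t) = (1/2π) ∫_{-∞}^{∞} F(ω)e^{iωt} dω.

F(ω) = \frac{\pi}{5 \cosh{\left(\frac{\pi \omega}{40} \right)}}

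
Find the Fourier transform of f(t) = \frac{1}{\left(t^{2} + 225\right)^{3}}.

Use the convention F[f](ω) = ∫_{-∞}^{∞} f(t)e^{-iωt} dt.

F(ω) = \frac{\pi \left(75 \omega^{2} + 15 \left|{\omega}\right| + 1\right) e^{- 15 \left|{\omega}\right|}}{2025000}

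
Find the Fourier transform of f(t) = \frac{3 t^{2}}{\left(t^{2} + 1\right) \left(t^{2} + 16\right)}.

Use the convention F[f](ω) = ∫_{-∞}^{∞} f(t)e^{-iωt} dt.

F(ω) = \frac{\pi \left(4 - e^{3 \left|{\omega}\right|}\right) e^{- 4 \left|{\omega}\right|}}{5}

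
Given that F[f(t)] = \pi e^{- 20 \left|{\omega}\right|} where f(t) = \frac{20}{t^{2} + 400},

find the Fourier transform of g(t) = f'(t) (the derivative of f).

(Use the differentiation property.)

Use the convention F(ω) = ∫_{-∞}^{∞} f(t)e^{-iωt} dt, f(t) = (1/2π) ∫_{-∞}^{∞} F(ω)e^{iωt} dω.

F[g](ω) = i \pi \omega e^{- 20 \left|{\omega}\right|}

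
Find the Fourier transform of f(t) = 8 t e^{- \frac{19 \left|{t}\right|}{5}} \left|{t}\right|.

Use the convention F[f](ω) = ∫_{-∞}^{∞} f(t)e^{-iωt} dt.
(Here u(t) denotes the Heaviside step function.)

F(ω) = \frac{20000 i \omega \left(25 \omega^{2} - 1083\right)}{\left(25 \omega^{2} + 361\right)^{3}}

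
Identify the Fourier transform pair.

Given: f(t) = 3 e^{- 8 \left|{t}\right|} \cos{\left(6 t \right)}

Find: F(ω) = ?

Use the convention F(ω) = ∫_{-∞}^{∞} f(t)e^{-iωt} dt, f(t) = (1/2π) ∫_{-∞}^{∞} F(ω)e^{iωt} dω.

F(ω) = \frac{48 \left(\omega^{2} + 100\right)}{\omega^{4} + 56 \omega^{2} + 10000}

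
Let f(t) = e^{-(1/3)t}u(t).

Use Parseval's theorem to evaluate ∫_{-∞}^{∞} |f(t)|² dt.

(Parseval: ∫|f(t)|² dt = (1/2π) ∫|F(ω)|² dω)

∫|f(t)|² dt = \frac{3}{2}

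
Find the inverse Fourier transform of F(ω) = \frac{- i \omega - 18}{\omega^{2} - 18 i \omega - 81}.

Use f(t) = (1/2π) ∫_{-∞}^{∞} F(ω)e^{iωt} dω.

f(t) = \left(9 t + 1\right) e^{- 9 t} u\left(t\right)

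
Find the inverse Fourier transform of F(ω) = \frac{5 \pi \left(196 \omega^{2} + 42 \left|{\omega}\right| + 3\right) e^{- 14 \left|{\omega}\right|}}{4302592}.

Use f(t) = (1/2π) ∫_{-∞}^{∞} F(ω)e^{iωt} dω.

f(t) = \frac{5}{\left(t^{2} + 196\right)^{3}}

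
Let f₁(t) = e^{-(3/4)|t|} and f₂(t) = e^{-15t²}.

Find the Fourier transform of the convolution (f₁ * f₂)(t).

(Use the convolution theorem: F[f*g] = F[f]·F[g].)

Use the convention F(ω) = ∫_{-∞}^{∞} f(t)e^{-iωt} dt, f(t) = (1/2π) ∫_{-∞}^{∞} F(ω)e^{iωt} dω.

F[f₁*f₂](ω) = \frac{8 \sqrt{15} \sqrt{\pi} e^{- \frac{\omega^{2}}{60}}}{5 \left(16 \omega^{2} + 9\right)}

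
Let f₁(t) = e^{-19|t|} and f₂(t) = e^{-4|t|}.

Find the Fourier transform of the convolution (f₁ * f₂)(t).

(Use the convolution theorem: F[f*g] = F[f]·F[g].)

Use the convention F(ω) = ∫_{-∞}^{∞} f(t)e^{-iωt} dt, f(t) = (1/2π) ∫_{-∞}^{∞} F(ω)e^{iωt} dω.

F[f₁*f₂](ω) = \frac{304}{\left(\omega^{2} + 16\right) \left(\omega^{2} + 361\right)}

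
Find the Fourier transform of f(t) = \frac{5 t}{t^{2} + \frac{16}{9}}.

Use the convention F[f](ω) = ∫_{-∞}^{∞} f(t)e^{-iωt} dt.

F(ω) = - 5 i \pi e^{- \frac{4 \left|{\omega}\right|}{3}} \operatorname{sign}{\left(\omega \right)}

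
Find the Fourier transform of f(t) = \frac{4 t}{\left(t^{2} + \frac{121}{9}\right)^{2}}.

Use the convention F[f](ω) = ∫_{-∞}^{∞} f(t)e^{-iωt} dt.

F(ω) = - \frac{6 i \pi \omega e^{- \frac{11 \left|{\omega}\right|}{3}}}{11}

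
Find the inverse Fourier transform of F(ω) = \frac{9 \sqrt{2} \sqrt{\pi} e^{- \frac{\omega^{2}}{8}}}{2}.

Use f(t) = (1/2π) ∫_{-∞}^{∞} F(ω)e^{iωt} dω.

f(t) = 9 e^{- 2 t^{2}}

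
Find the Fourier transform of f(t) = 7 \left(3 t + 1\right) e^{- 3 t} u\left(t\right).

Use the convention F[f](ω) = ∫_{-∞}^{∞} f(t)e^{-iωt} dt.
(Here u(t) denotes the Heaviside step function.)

F(ω) = \frac{7 \left(- i \omega - 6\right)}{\omega^{2} - 6 i \omega - 9}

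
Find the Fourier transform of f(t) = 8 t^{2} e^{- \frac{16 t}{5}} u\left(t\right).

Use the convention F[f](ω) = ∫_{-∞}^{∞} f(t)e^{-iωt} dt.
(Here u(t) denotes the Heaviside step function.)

F(ω) = \frac{2000}{\left(5 i \omega + 16\right)^{3}}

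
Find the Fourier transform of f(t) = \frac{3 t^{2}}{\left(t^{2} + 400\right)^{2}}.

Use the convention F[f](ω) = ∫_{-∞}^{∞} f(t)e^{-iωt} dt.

F(ω) = \frac{3 \pi \left(1 - 20 \left|{\omega}\right|\right) e^{- 20 \left|{\omega}\right|}}{40}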